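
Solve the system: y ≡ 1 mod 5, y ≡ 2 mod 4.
M = 5 × 4 = 20. M₁ = 4, y₁ ≡ 4 mod 5. M₂ = 5, y₂ ≡ 1 mod 4. y = 1×4×4 + 2×5×1 ≡ 6 mod 20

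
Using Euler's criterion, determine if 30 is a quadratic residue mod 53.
By Euler's criterion: 30^{26} ≡ 52 mod 53. Since this equals -1 (≡ 52), 30 is not a QR.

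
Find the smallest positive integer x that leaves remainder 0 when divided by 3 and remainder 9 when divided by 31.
M = 3 × 31 = 93. M₁ = 31, y₁ ≡ 1 mod 3. M₂ = 3, y₂ ≡ 21 mod 31. x = 0×31×1 + 9×3×21 ≡ 9 mod 93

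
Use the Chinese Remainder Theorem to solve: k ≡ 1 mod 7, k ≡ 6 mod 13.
M = 7 × 13 = 91. M₁ = 13, y₁ ≡ 6 mod 7. M₂ = 7, y₂ ≡ 2 mod 13. k = 1×13×6 + 6×7×2 ≡ 71 mod 91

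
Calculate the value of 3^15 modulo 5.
Using Fermat: 3^{4} ≡ 1 (mod 5). 15 ≡ 3 (mod 4). So 3^{15} ≡ 3^{3} ≡ 2 (mod 5)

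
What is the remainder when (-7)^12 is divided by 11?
Using Fermat: (-7)^{10} ≡ 1 mod 11. 12 ≡ 2 mod 10. So (-7)^{12} ≡ (-7)^{2} ≡ 5 mod 11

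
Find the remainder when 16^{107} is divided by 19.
By Fermat: 16^{18} ≡ 1 mod 19. 107 = 5×18 + 17. So 16^{107} ≡ 16^{17} ≡ 6 mod 19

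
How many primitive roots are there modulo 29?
There are φ(29-1) = φ(28) = 12 primitive roots modulo 29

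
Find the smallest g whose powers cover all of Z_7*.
g = 3. Powers: [3, 2, 6, 4, 5, 1] generates all 6 non-zero residues.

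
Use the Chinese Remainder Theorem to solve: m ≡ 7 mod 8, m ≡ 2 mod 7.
M = 8 × 7 = 56. M₁ = 7, y₁ ≡ 7 mod 8. M₂ = 8, y₂ ≡ 1 mod 7. m = 7×7×7 + 2×8×1 ≡ 23 mod 56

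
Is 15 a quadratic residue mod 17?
By Euler's criterion: 15^{8} ≡ 1 (mod 17). Since this equals 1, 15 is a QR.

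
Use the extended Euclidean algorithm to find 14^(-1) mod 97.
Extended GCD: 14(7) + 97(-1) = 1. So 14^(-1) ≡ 7 (mod 97). Verify: 14 × 7 = 98 ≡ 1 (mod 97)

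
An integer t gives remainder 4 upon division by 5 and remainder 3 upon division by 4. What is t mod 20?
M = 5 × 4 = 20. M₁ = 4, y₁ ≡ 4 mod 5. M₂ = 5, y₂ ≡ 1 mod 4. t = 4×4×4 + 3×5×1 ≡ 19 mod 20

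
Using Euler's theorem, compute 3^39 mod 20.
By Euler: 3^{8} ≡ 1 (mod 20) since gcd(3, 20) = 1. 39 = 4×8 + 7. So 3^{39} ≡ 3^{7} ≡ 7 (mod 20)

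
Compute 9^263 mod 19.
Using Fermat: 9^{18} ≡ 1 (mod 19). 263 ≡ 11 (mod 18). So 9^{263} ≡ 9^{11} ≡ 5 (mod 19)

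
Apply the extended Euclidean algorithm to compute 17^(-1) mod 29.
Extended GCD: 17(12) + 29(-7) = 1. So 17^(-1) ≡ 12 mod 29. Verify: 17 × 12 = 204 ≡ 1 mod 29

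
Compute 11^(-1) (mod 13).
Since 13 is prime, by Fermat 11^(-1) ≡ 11^{11} ≡ 6 (mod 13). Verify: 11 × 6 = 66 ≡ 1 (mod 13)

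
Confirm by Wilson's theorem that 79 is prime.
(78)! mod 79 = 78. Since this equals -1 mod 79, Wilson confirms 79 is prime.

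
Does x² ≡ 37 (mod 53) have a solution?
By Euler's criterion: 37^{26} ≡ 1 (mod 53). Since this equals 1, 37 is a QR.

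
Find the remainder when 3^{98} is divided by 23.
By Fermat: 3^{22} ≡ 1 (mod 23). 98 = 4×22 + 10. So 3^{98} ≡ 3^{10} ≡ 8 (mod 23)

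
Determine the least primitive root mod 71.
g = 7. For each prime q|70: 7^{35}≡70, 7^{14}≡54, 7^{10}≡45, none ≡ 1, so ord_71(7) = 70 and 7 is a primitive root.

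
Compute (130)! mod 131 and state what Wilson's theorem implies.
(130)! mod 131 = 130. Since this equals -1 mod 131, Wilson confirms 131 is prime.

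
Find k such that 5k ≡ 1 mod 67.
Since 67 is prime, by Fermat 5^(-1) ≡ 5^{65} ≡ 27 mod 67. Verify: 5 × 27 = 135 ≡ 1 mod 67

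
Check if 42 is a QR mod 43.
By Euler's criterion: 42^{21} ≡ 42 mod 43. Since this equals -1 (≡ 42), 42 is not a QR.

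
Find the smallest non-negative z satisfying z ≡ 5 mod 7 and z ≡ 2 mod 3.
M = 7 × 3 = 21. M₁ = 3, y₁ ≡ 5 mod 7. M₂ = 7, y₂ ≡ 1 mod 3. z = 5×3×5 + 2×7×1 ≡ 5 mod 21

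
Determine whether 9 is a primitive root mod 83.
9^{41} ≡ 1 mod 83 and 41 < 82, so ord_83(9) = 41 ≠ 82 and 9 is not a primitive root.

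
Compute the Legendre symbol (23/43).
(23/43) = 23^{21} mod 43 = 1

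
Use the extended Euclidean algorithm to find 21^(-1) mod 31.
Extended GCD: 21(3) + 31(-2) = 1. So 21^(-1) ≡ 3 mod 31. Verify: 21 × 3 = 63 ≡ 1 mod 31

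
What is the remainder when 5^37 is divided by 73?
By repeated squaring mod 73: 5^{1}≡5, 5^{2}≡25, 5^{4}≡41, 5^{8}≡2, 5^{16}≡4, 5^{32}≡16. Then 5^{37} = 5^{32+4+1} ≡ 16 × 41 × 5 ≡ 68 mod 73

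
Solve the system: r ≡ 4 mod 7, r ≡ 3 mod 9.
M = 7 × 9 = 63. M₁ = 9, y₁ ≡ 4 mod 7. M₂ = 7, y₂ ≡ 4 mod 9. r = 4×9×4 + 3×7×4 ≡ 39 mod 63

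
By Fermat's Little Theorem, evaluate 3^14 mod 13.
By Fermat: 3^{12} ≡ 1 mod 13. So 3^{14} = 3^{12} · 3^{2} ≡ 3^{2} ≡ 9 mod 13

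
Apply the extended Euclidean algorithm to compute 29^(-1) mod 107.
Extended GCD: 29(48) + 107(-13) = 1. So 29^(-1) ≡ 48 (mod 107). Verify: 29 × 48 = 1392 ≡ 1 (mod 107)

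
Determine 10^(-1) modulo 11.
Since 11 is prime, by Fermat 10^(-1) ≡ 10^{9} ≡ 10 mod 11. Verify: 10 × 10 = 100 ≡ 1 mod 11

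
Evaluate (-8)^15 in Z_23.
By repeated squaring mod 23: (-8)^{1}≡15, (-8)^{2}≡18, (-8)^{4}≡2, (-8)^{8}≡4. Then (-8)^{15} = (-8)^{8+4+2+1} ≡ 4 × 2 × 18 × 15 ≡ 21 mod 23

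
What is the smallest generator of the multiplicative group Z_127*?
g = 3. For each prime q|126: 3^{63}≡126, 3^{42}≡107, 3^{18}≡4, none ≡ 1, so ord_127(3) = 126 and 3 is a primitive root.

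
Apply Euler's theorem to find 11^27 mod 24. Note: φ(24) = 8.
By Euler: 11^{8} ≡ 1 mod 24 since gcd(11, 24) = 1. 27 = 3×8 + 3. So 11^{27} ≡ 11^{3} ≡ 11 mod 24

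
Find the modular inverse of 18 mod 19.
Since 19 is prime, by Fermat 18^(-1) ≡ 18^{17} ≡ 18 mod 19. Verify: 18 × 18 = 324 ≡ 1 mod 19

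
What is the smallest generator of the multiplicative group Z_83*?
g = 2. For each prime q|82: 2^{41}≡82, 2^{2}≡4, none ≡ 1, so ord_83(2) = 82 and 2 is a primitive root.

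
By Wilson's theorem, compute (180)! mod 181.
By Wilson's theorem, (180)! ≡ -1 ≡ 180 mod 181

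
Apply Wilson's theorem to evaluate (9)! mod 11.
(10)! = (9)! × (10) ≡ -1 mod 11. So (9)! ≡ -1 × (10)^(-1) ≡ (-1)×(-1) = 1 mod 11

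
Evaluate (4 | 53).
(4/53) = 4^{26} mod 53 = 1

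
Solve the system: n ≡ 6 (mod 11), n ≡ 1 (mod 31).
M = 11 × 31 = 341. M₁ = 31, y₁ ≡ 5 (mod 11). M₂ = 11, y₂ ≡ 17 (mod 31). n = 6×31×5 + 1×11×17 ≡ 94 (mod 341)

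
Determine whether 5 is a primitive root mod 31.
5^{3} ≡ 1 mod 31 and 3 < 30, so ord_31(5) = 3 ≠ 30 and 5 is not a primitive root.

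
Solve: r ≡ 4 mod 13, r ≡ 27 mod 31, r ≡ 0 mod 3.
M = 13 × 31 × 3 = 1209. M₁ = 93, y₁ ≡ 7 mod 13. M₂ = 39, y₂ ≡ 4 mod 31. M₃ = 403, y₃ ≡ 1 mod 3. r = 4×93×7 + 27×39×4 + 0×403×1 ≡ 771 mod 1209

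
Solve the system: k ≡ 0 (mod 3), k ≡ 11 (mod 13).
M = 3 × 13 = 39. M₁ = 13, y₁ ≡ 1 (mod 3). M₂ = 3, y₂ ≡ 9 (mod 13). k = 0×13×1 + 11×3×9 ≡ 24 (mod 39)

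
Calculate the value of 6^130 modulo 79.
Using Fermat: 6^{78} ≡ 1 (mod 79). 130 ≡ 52 (mod 78). So 6^{130} ≡ 6^{52} ≡ 23 (mod 79)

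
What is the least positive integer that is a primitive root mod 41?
g = 6. For each prime q|40: 6^{20}≡40, 6^{8}≡10, none ≡ 1, so ord_41(6) = 40 and 6 is a primitive root.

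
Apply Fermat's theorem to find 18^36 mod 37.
By Fermat's Little Theorem, 18^{36} ≡ 1 mod 37 since 37 is prime and gcd(18, 37) = 1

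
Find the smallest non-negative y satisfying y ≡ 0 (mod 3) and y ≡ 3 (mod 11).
M = 3 × 11 = 33. M₁ = 11, y₁ ≡ 2 (mod 3). M₂ = 3, y₂ ≡ 4 (mod 11). y = 0×11×2 + 3×3×4 ≡ 3 (mod 33)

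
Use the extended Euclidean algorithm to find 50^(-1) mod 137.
Extended GCD: 50(-63) + 137(23) = 1. So 50^(-1) ≡ -63 ≡ 74 mod 137. Verify: 50 × 74 = 3700 ≡ 1 mod 137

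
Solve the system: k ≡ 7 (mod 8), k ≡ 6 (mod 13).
M = 8 × 13 = 104. M₁ = 13, y₁ ≡ 5 (mod 8). M₂ = 8, y₂ ≡ 5 (mod 13). k = 7×13×5 + 6×8×5 ≡ 71 (mod 104)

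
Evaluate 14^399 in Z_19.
Using Fermat: 14^{18} ≡ 1 mod 19. 399 ≡ 3 mod 18. So 14^{399} ≡ 14^{3} ≡ 8 mod 19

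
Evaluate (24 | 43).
(24/43) = 24^{21} mod 43 = 1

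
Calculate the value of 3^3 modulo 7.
3^{3} = 27 ≡ 6 (mod 7)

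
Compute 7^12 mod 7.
By repeated squaring mod 7: 7^{1}≡0, 7^{2}≡0, 7^{4}≡0, 7^{8}≡0. Then 7^{12} = 7^{8+4} ≡ 0 × 0 ≡ 0 mod 7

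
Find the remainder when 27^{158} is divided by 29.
By Fermat: 27^{28} ≡ 1 mod 29. 158 = 5×28 + 18. So 27^{158} ≡ 27^{18} ≡ 13 mod 29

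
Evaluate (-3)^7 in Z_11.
By repeated squaring mod 11: (-3)^{1}≡8, (-3)^{2}≡9, (-3)^{4}≡4. Then (-3)^{7} = (-3)^{4+2+1} ≡ 4 × 9 × 8 ≡ 2 mod 11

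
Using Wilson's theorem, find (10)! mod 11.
By Wilson's theorem, (10)! ≡ -1 ≡ 10 (mod 11)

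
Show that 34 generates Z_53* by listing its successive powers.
34^1, 34^2, ..., 34^{52} mod 53: [34, 43, 31, 47, 8, 7, 26, 36, 5, 11, 3, 49, 23, 40, 35, 24, 21, 25, 2, 15, 33, 9, 41, 16, 14, 52, 19, 10, 22, 6, 45, 46, 27, 17, 48, 42, 50, 4, 30, 13, 18, 29, 32, 28, 51, 38, 20, 44, 12, 37, 39, 1]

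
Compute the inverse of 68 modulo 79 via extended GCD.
Extended GCD: 68(-36) + 79(31) = 1. So 68^(-1) ≡ -36 ≡ 43 mod 79. Verify: 68 × 43 = 2924 ≡ 1 mod 79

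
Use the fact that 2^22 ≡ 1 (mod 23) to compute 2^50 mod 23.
By Fermat: 2^{22} ≡ 1 (mod 23). 50 = 2×22 + 6. So 2^{50} ≡ 2^{6} ≡ 18 (mod 23)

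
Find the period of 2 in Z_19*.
Powers of 2 mod 19: 2^1≡2, 2^2≡4, 2^3≡8, 2^4≡16, 2^5≡13, 2^6≡7, 2^7≡14, 2^8≡9, 2^9≡18, 2^10≡17, 2^11≡15, 2^12≡11, 2^13≡3, 2^14≡6, 2^15≡12, 2^16≡5, 2^17≡10, 2^18≡1. ord_19(2) = 18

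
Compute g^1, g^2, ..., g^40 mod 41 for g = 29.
29^1, 29^2, ..., 29^{40} mod 41: [29, 21, 35, 31, 38, 36, 19, 18, 30, 9, 15, 25, 28, 33, 14, 37, 7, 39, 24, 40, 12, 20, 6, 10, 3, 5, 22, 23, 11, 32, 26, 16, 13, 8, 27, 4, 34, 2, 17, 1]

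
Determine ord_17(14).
Powers of 14 mod 17: 14^1≡14, 14^2≡9, 14^3≡7, 14^4≡13, 14^5≡12, 14^6≡15, 14^7≡6, 14^8≡16, 14^9≡3, 14^10≡8, 14^11≡10, 14^12≡4, 14^13≡5, 14^14≡2, 14^15≡11, 14^16≡1. ord_17(14) = 16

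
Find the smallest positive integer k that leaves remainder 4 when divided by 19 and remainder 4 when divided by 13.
M = 19 × 13 = 247. M₁ = 13, y₁ ≡ 3 mod 19. M₂ = 19, y₂ ≡ 11 mod 13. k = 4×13×3 + 4×19×11 ≡ 4 mod 247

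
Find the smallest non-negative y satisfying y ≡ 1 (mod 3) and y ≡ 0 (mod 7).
M = 3 × 7 = 21. M₁ = 7, y₁ ≡ 1 (mod 3). M₂ = 3, y₂ ≡ 5 (mod 7). y = 1×7×1 + 0×3×5 ≡ 7 (mod 21)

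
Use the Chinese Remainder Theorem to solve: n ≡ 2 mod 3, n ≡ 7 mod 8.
M = 3 × 8 = 24. M₁ = 8, y₁ ≡ 2 mod 3. M₂ = 3, y₂ ≡ 3 mod 8. n = 2×8×2 + 7×3×3 ≡ 23 mod 24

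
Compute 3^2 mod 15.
3^{2} = 9 ≡ 9 (mod 15)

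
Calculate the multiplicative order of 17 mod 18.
Powers of 17 mod 18: 17^1≡17, 17^2≡1. Order = 2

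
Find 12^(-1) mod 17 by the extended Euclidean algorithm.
Extended GCD: 12(-7) + 17(5) = 1. So 12^(-1) ≡ -7 ≡ 10 mod 17. Verify: 12 × 10 = 120 ≡ 1 mod 17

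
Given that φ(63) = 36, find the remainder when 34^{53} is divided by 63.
By Euler: 34^{36} ≡ 1 (mod 63) since gcd(34, 63) = 1. 53 = 1×36 + 17. So 34^{53} ≡ 34^{17} ≡ 13 (mod 63)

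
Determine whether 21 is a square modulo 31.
By Euler's criterion: 21^{15} ≡ 30 mod 31. Since this equals -1 (≡ 30), 21 is not a QR.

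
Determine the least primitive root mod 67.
g = 2. For each prime q|66: 2^{33}≡66, 2^{22}≡37, 2^{6}≡64, none ≡ 1, so ord_67(2) = 66 and 2 is a primitive root.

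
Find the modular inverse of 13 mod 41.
Since 41 is prime, by Fermat 13^(-1) ≡ 13^{39} ≡ 19 (mod 41). Verify: 13 × 19 = 247 ≡ 1 (mod 41)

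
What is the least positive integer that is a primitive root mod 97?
g = 5. Powers: [5, 25, 28, 43, 21, 8, ...] generates all 96 non-zero residues.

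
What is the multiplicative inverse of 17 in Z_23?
Since 23 is prime, by Fermat 17^(-1) ≡ 17^{21} ≡ 19 mod 23. Verify: 17 × 19 = 323 ≡ 1 mod 23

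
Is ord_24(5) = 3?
Powers of 5 mod 24: 5^1≡5, 5^2≡1. Already 5^2≡1, so the order is 2 < 3. No, the actual order is 2.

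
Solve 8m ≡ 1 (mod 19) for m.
Since 19 is prime, by Fermat 8^(-1) ≡ 8^{17} ≡ 12 (mod 19). Verify: 8 × 12 = 96 ≡ 1 (mod 19)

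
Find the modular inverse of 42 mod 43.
Since 43 is prime, by Fermat 42^(-1) ≡ 42^{41} ≡ 42 (mod 43). Verify: 42 × 42 = 1764 ≡ 1 (mod 43)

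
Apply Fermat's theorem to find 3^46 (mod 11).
By Fermat: 3^{10} ≡ 1 (mod 11). 46 = 4×10 + 6. So 3^{46} ≡ 3^{6} ≡ 3 (mod 11)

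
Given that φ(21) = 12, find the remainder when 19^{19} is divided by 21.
By Euler: 19^{12} ≡ 1 (mod 21) since gcd(19, 21) = 1. 19 = 1×12 + 7. So 19^{19} ≡ 19^{7} ≡ 19 (mod 21)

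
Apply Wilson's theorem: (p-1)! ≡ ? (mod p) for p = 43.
By Wilson's theorem, (42)! ≡ -1 ≡ 42 (mod 43)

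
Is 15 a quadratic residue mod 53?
By Euler's criterion: 15^{26} ≡ 1 (mod 53). Since this equals 1, 15 is a QR.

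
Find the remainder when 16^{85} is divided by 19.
By Fermat: 16^{18} ≡ 1 (mod 19). 85 = 4×18 + 13. So 16^{85} ≡ 16^{13} ≡ 5 (mod 19)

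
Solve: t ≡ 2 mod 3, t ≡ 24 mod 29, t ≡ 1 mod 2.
M = 3 × 29 × 2 = 174. M₁ = 58, y₁ ≡ 1 mod 3. M₂ = 6, y₂ ≡ 5 mod 29. M₃ = 87, y₃ ≡ 1 mod 2. t = 2×58×1 + 24×6×5 + 1×87×1 ≡ 53 mod 174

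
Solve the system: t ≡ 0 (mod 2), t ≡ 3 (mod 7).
M = 2 × 7 = 14. M₁ = 7, y₁ ≡ 1 (mod 2). M₂ = 2, y₂ ≡ 4 (mod 7). t = 0×7×1 + 3×2×4 ≡ 10 (mod 14)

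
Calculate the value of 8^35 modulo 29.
Using Fermat: 8^{28} ≡ 1 (mod 29). 35 ≡ 7 (mod 28). So 8^{35} ≡ 8^{7} ≡ 17 (mod 29)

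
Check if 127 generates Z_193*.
ord_193(127) divides 192. For each prime q|192: 127^{96}≡192, 127^{64}≡84, none ≡ 1. So 127 has order 192 and is a primitive root mod 193.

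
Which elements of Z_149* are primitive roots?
There are φ(148) = 72 primitive roots mod 149: {2, 3, 8, 10, 11, 12, 13, 14, 15, 18, 21, 23, 27, 32, 34, 38, 40, 41, 43, 48, 50, 51, 52, 55, 56, 57, 58, 59, 60, 62, 65, 66, 70, 71, 72, 74, 75, 77, 78, 79, 83, 84, 87, 89, 90, 91, 92, 93, 94, 97, 98, 99, 101, 106, 108, 109, 111, 115, 117, 122, 126, 128, 131, 134, 135, 136, 137, 138, 139, 141, 146, 147}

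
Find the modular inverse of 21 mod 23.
Since 23 is prime, by Fermat 21^(-1) ≡ 21^{21} ≡ 11 (mod 23). Verify: 21 × 11 = 231 ≡ 1 (mod 23)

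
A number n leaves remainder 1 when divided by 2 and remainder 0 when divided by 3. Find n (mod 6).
M = 2 × 3 = 6. M₁ = 3, y₁ ≡ 1 (mod 2). M₂ = 2, y₂ ≡ 2 (mod 3). n = 1×3×1 + 0×2×2 ≡ 3 (mod 6)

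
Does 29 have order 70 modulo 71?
29^{35} ≡ 1 mod 71 and 35 < 70, so ord_71(29) = 35 ≠ 70 and 29 is not a primitive root.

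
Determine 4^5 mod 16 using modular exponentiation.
By repeated squaring mod 16: 4^{1}≡4, 4^{2}≡0, 4^{4}≡0. Then 4^{5} = 4^{4+1} ≡ 0 × 4 ≡ 0 mod 16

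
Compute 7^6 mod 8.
By repeated squaring mod 8: 7^{1}≡7, 7^{2}≡1, 7^{4}≡1. Then 7^{6} = 7^{4+2} ≡ 1 × 1 ≡ 1 mod 8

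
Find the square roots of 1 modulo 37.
The square roots of 1 mod 37 are 1 and 36. Verify: 1² = 1 ≡ 1 (mod 37)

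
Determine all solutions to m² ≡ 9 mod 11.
The square roots of 9 mod 11 are 3 and 8. Verify: 3² = 9 ≡ 9 mod 11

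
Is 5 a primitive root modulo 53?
ord_53(5) divides 52. For each prime q|52: 5^{26}≡52, 5^{4}≡42, none ≡ 1. So 5 has order 52 and is a primitive root mod 53.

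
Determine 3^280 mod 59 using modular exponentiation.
Using Fermat: 3^{58} ≡ 1 (mod 59). 280 ≡ 48 (mod 58). So 3^{280} ≡ 3^{48} ≡ 53 (mod 59)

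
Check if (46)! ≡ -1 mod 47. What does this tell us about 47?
(46)! mod 47 = 46. Since this equals -1 mod 47, Wilson confirms 47 is prime.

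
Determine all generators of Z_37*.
There are φ(36) = 12 primitive roots mod 37: {2, 5, 13, 15, 17, 18, 19, 20, 22, 24, 32, 35}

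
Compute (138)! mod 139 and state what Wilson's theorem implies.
(138)! mod 139 = 138. Since this equals -1 (mod 139), Wilson confirms 139 is prime.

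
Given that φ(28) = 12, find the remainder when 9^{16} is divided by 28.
By Euler: 9^{12} ≡ 1 mod 28 since gcd(9, 28) = 1. 16 = 1×12 + 4. So 9^{16} ≡ 9^{4} ≡ 9 mod 28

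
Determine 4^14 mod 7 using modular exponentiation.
Using Fermat: 4^{6} ≡ 1 (mod 7). 14 ≡ 2 (mod 6). So 4^{14} ≡ 4^{2} ≡ 2 (mod 7)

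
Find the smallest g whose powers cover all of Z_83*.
g = 2. For each prime q|82: 2^{41}≡82, 2^{2}≡4, none ≡ 1, so ord_83(2) = 82 and 2 is a primitive root.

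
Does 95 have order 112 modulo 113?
95^{8} ≡ 1 mod 113 and 8 < 112, so ord_113(95) = 8 ≠ 112 and 95 is not a primitive root.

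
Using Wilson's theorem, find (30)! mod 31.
By Wilson's theorem, (30)! ≡ -1 ≡ 30 (mod 31)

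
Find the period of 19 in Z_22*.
Powers of 19 mod 22: 19^1≡19, 19^2≡9, 19^3≡17, 19^4≡15, 19^5≡21, 19^6≡3, 19^7≡13, 19^8≡5, 19^9≡7, 19^10≡1. Order = 10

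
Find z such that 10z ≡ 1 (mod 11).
Since 11 is prime, by Fermat 10^(-1) ≡ 10^{9} ≡ 10 (mod 11). Verify: 10 × 10 = 100 ≡ 1 (mod 11)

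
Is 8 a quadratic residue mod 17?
By Euler's criterion: 8^{8} ≡ 1 mod 17. Since this equals 1, 8 is a QR.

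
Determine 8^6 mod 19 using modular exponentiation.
By repeated squaring mod 19: 8^{1}≡8, 8^{2}≡7, 8^{4}≡11. Then 8^{6} = 8^{4+2} ≡ 11 × 7 ≡ 1 mod 19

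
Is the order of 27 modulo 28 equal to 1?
Powers of 27 mod 28: 27^1≡27, 27^2≡1. 27^1≡27≢1, so ord ≠ 1. No, the actual order is 2.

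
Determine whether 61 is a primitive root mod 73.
61^{36} ≡ 1 mod 73 and 36 < 72, so ord_73(61) = 36 ≠ 72 and 61 is not a primitive root.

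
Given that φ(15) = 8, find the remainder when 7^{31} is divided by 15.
By Euler: 7^{8} ≡ 1 mod 15 since gcd(7, 15) = 1. 31 = 3×8 + 7. So 7^{31} ≡ 7^{7} ≡ 13 mod 15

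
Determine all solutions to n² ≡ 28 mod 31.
The square roots of 28 mod 31 are 20 and 11. Verify: 20² = 400 ≡ 28 mod 31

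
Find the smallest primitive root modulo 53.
g = 2. For each prime q|52: 2^{26}≡52, 2^{4}≡16, none ≡ 1, so ord_53(2) = 52 and 2 is a primitive root.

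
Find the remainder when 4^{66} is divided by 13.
By Fermat: 4^{12} ≡ 1 mod 13. 66 = 5×12 + 6. So 4^{66} ≡ 4^{6} ≡ 1 mod 13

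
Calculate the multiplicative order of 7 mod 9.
Powers of 7 mod 9: 7^1≡7, 7^2≡4, 7^3≡1. Order = 3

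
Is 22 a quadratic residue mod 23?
By Euler's criterion: 22^{11} ≡ 22 mod 23. Since this equals -1 (≡ 22), 22 is not a QR.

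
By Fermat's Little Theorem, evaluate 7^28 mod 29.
By Fermat's Little Theorem, 7^{28} ≡ 1 (mod 29) since 29 is prime and gcd(7, 29) = 1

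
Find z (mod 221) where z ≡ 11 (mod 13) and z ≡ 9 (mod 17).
M = 13 × 17 = 221. M₁ = 17, y₁ ≡ 10 (mod 13). M₂ = 13, y₂ ≡ 4 (mod 17). z = 11×17×10 + 9×13×4 ≡ 128 (mod 221)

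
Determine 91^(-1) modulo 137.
Since 137 is prime, by Fermat 91^(-1) ≡ 91^{135} ≡ 134 mod 137. Verify: 91 × 134 = 12194 ≡ 1 mod 137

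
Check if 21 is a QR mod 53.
By Euler's criterion: 21^{26} ≡ 52 (mod 53). Since this equals -1 (≡ 52), 21 is not a QR.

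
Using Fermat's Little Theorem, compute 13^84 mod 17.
By Fermat: 13^{16} ≡ 1 (mod 17). 84 = 5×16 + 4. So 13^{84} ≡ 13^{4} ≡ 1 (mod 17)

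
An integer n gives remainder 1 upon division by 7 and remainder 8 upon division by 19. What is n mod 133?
M = 7 × 19 = 133. M₁ = 19, y₁ ≡ 3 mod 7. M₂ = 7, y₂ ≡ 11 mod 19. n = 1×19×3 + 8×7×11 ≡ 8 mod 133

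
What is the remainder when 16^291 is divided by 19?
Using Fermat: 16^{18} ≡ 1 mod 19. 291 ≡ 3 mod 18. So 16^{291} ≡ 16^{3} ≡ 11 mod 19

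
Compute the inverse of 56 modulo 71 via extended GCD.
Extended GCD: 56(-19) + 71(15) = 1. So 56^(-1) ≡ -19 ≡ 52 mod 71. Verify: 56 × 52 = 2912 ≡ 1 mod 71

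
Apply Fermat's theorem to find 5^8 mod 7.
By Fermat: 5^{6} ≡ 1 mod 7. So 5^{8} = 5^{6} · 5^{2} ≡ 5^{2} ≡ 4 mod 7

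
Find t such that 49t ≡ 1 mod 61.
Since 61 is prime, by Fermat 49^(-1) ≡ 49^{59} ≡ 5 mod 61. Verify: 49 × 5 = 245 ≡ 1 mod 61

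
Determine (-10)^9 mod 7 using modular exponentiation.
Using Fermat: (-10)^{6} ≡ 1 mod 7. 9 ≡ 3 mod 6. So (-10)^{9} ≡ (-10)^{3} ≡ 1 mod 7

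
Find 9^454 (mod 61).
Using Fermat: 9^{60} ≡ 1 (mod 61). 454 ≡ 34 (mod 60). So 9^{454} ≡ 9^{34} ≡ 34 (mod 61)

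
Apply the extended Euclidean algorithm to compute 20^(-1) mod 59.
Extended GCD: 20(3) + 59(-1) = 1. So 20^(-1) ≡ 3 (mod 59). Verify: 20 × 3 = 60 ≡ 1 (mod 59)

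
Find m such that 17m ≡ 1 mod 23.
Since 23 is prime, by Fermat 17^(-1) ≡ 17^{21} ≡ 19 mod 23. Verify: 17 × 19 = 323 ≡ 1 mod 23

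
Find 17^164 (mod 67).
Using Fermat: 17^{66} ≡ 1 (mod 67). 164 ≡ 32 (mod 66). So 17^{164} ≡ 17^{32} ≡ 4 (mod 67)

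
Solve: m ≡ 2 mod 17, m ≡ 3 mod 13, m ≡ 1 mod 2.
M = 17 × 13 × 2 = 442. M₁ = 26, y₁ ≡ 2 mod 17. M₂ = 34, y₂ ≡ 5 mod 13. M₃ = 221, y₃ ≡ 1 mod 2. m = 2×26×2 + 3×34×5 + 1×221×1 ≡ 393 mod 442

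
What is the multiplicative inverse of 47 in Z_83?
Since 83 is prime, by Fermat 47^(-1) ≡ 47^{81} ≡ 53 (mod 83). Verify: 47 × 53 = 2491 ≡ 1 (mod 83)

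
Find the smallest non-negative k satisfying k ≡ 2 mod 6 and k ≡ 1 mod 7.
M = 6 × 7 = 42. M₁ = 7, y₁ ≡ 1 mod 6. M₂ = 6, y₂ ≡ 6 mod 7. k = 2×7×1 + 1×6×6 ≡ 8 mod 42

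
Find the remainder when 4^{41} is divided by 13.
By Fermat: 4^{12} ≡ 1 (mod 13). 41 = 3×12 + 5. So 4^{41} ≡ 4^{5} ≡ 10 (mod 13)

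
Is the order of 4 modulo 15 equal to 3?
Powers of 4 mod 15: 4^1≡4, 4^2≡1. Already 4^2≡1, so the order is 2 < 3. No, the actual order is 2.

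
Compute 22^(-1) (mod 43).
Since 43 is prime, by Fermat 22^(-1) ≡ 22^{41} ≡ 2 (mod 43). Verify: 22 × 2 = 44 ≡ 1 (mod 43)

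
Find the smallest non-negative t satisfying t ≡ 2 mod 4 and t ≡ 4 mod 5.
M = 4 × 5 = 20. M₁ = 5, y₁ ≡ 1 mod 4. M₂ = 4, y₂ ≡ 4 mod 5. t = 2×5×1 + 4×4×4 ≡ 14 mod 20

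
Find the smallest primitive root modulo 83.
g = 2. Powers: [2, 4, 8, 16, 32, 64, 45, 7, 14, 28, ...] generates all 82 non-zero residues.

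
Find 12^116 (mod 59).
Using Fermat: 12^{58} ≡ 1 (mod 59). 116 ≡ 0 (mod 58). So 12^{116} ≡ 12^{0} ≡ 1 (mod 59)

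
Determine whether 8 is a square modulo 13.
By Euler's criterion: 8^{6} ≡ 12 mod 13. Since this equals -1 (≡ 12), 8 is not a QR.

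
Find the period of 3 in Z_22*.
Powers of 3 mod 22: 3^1≡3, 3^2≡9, 3^3≡5, 3^4≡15, 3^5≡1. Order = 5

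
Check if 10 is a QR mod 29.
By Euler's criterion: 10^{14} ≡ 28 (mod 29). Since this equals -1 (≡ 28), 10 is not a QR.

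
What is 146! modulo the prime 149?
(148)! = (146)! × (147) × (148) ≡ -1 (mod 149). So (146)! ≡ -1 × [(148)(147)]^(-1) ≡ 74 (mod 149)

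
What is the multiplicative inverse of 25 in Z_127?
Since 127 is prime, by Fermat 25^(-1) ≡ 25^{125} ≡ 61 (mod 127). Verify: 25 × 61 = 1525 ≡ 1 (mod 127)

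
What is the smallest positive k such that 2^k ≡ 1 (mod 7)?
Powers of 2 mod 7: 2^1≡2, 2^2≡4, 2^3≡1. ord_7(2) = 3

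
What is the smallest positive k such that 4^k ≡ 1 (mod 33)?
Powers of 4 mod 33: 4^1≡4, 4^2≡16, 4^3≡31, 4^4≡25, 4^5≡1. ord_33(4) = 5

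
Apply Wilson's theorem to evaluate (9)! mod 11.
(10)! = (9)! × (10) ≡ -1 (mod 11). So (9)! ≡ -1 × (10)^(-1) ≡ (-1)×(-1) = 1 (mod 11)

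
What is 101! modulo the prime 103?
(102)! = (101)! × (102) ≡ -1 (mod 103). So (101)! ≡ -1 × (102)^(-1) ≡ (-1)×(-1) = 1 (mod 103)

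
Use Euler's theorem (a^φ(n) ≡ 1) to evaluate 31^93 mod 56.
By Euler: 31^{24} ≡ 1 (mod 56) since gcd(31, 56) = 1. 93 = 3×24 + 21. So 31^{93} ≡ 31^{21} ≡ 55 (mod 56)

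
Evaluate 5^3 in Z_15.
5^{3} = 125 ≡ 5 (mod 15)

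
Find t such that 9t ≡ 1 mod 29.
Since 29 is prime, by Fermat 9^(-1) ≡ 9^{27} ≡ 13 mod 29. Verify: 9 × 13 = 117 ≡ 1 mod 29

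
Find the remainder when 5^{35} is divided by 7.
By Fermat: 5^{6} ≡ 1 (mod 7). 35 = 5×6 + 5. So 5^{35} ≡ 5^{5} ≡ 3 (mod 7)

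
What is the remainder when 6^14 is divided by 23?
By repeated squaring (mod 23): 6^{1}≡6, 6^{2}≡13, 6^{4}≡8, 6^{8}≡18. Then 6^{14} = 6^{8+4+2} ≡ 18 × 8 × 13 ≡ 9 (mod 23)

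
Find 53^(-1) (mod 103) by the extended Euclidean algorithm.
Extended GCD: 53(35) + 103(-18) = 1. So 53^(-1) ≡ 35 (mod 103). Verify: 53 × 35 = 1855 ≡ 1 (mod 103)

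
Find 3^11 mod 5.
Using Fermat: 3^{4} ≡ 1 mod 5. 11 ≡ 3 mod 4. So 3^{11} ≡ 3^{3} ≡ 2 mod 5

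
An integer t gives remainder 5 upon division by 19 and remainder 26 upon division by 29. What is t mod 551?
M = 19 × 29 = 551. M₁ = 29, y₁ ≡ 2 mod 19. M₂ = 19, y₂ ≡ 26 mod 29. t = 5×29×2 + 26×19×26 ≡ 461 mod 551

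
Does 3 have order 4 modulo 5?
ord_5(3) divides 4. For each prime q|4: 3^{2}≡4, none ≡ 1. So 3 has order 4 and is a primitive root mod 5.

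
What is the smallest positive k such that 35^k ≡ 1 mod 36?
Powers of 35 mod 36: 35^1≡35, 35^2≡1. ord_36(35) = 2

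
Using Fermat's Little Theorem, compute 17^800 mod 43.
By Fermat: 17^{42} ≡ 1 (mod 43). 800 ≡ 2 (mod 42). So 17^{800} ≡ 17^{2} ≡ 31 (mod 43)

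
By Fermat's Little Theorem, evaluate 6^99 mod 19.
By Fermat: 6^{18} ≡ 1 mod 19. 99 = 5×18 + 9. So 6^{99} ≡ 6^{9} ≡ 1 mod 19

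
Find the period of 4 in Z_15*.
Powers of 4 mod 15: 4^1≡4, 4^2≡1. So the order of 4 is 2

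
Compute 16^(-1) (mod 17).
Since 17 is prime, by Fermat 16^(-1) ≡ 16^{15} ≡ 16 (mod 17). Verify: 16 × 16 = 256 ≡ 1 (mod 17)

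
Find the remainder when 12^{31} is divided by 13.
By Fermat: 12^{12} ≡ 1 (mod 13). 31 = 2×12 + 7. So 12^{31} ≡ 12^{7} ≡ 12 (mod 13)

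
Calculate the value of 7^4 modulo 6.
7^{4} = 2401 ≡ 1 mod 6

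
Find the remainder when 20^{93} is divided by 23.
By Fermat: 20^{22} ≡ 1 (mod 23). 93 = 4×22 + 5. So 20^{93} ≡ 20^{5} ≡ 10 (mod 23)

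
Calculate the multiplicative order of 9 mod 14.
Powers of 9 mod 14: 9^1≡9, 9^2≡11, 9^3≡1. So the order of 9 is 3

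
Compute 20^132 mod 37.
Using Fermat: 20^{36} ≡ 1 mod 37. 132 ≡ 24 mod 36. So 20^{132} ≡ 20^{24} ≡ 10 mod 37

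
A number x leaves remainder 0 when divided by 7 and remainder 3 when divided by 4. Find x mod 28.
M = 7 × 4 = 28. M₁ = 4, y₁ ≡ 2 mod 7. M₂ = 7, y₂ ≡ 3 mod 4. x = 0×4×2 + 3×7×3 ≡ 7 mod 28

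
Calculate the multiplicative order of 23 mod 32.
Powers of 23 mod 32: 23^1≡23, 23^2≡17, 23^3≡7, 23^4≡1. ord_32(23) = 4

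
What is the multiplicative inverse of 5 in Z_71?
Since 71 is prime, by Fermat 5^(-1) ≡ 5^{69} ≡ 57 (mod 71). Verify: 5 × 57 = 285 ≡ 1 (mod 71)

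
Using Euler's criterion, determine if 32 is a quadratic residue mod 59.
By Euler's criterion: 32^{29} ≡ 58 mod 59. Since this equals -1 (≡ 58), 32 is not a QR.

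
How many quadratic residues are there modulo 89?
For prime 89, there are (p-1)/2 = (89-1)/2 = 44 quadratic residues (excluding 0).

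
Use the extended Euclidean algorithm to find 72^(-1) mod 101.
Extended GCD: 72(-7) + 101(5) = 1. So 72^(-1) ≡ -7 ≡ 94 (mod 101). Verify: 72 × 94 = 6768 ≡ 1 (mod 101)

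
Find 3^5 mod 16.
By repeated squaring mod 16: 3^{1}≡3, 3^{2}≡9, 3^{4}≡1. Then 3^{5} = 3^{4+1} ≡ 1 × 3 ≡ 3 mod 16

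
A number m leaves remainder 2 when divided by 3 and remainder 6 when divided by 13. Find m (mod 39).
M = 3 × 13 = 39. M₁ = 13, y₁ ≡ 1 (mod 3). M₂ = 3, y₂ ≡ 9 (mod 13). m = 2×13×1 + 6×3×9 ≡ 32 (mod 39)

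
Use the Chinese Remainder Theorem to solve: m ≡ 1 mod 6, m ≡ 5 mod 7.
M = 6 × 7 = 42. M₁ = 7, y₁ ≡ 1 mod 6. M₂ = 6, y₂ ≡ 6 mod 7. m = 1×7×1 + 5×6×6 ≡ 19 mod 42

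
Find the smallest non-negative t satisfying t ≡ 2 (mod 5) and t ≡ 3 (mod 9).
M = 5 × 9 = 45. M₁ = 9, y₁ ≡ 4 (mod 5). M₂ = 5, y₂ ≡ 2 (mod 9). t = 2×9×4 + 3×5×2 ≡ 12 (mod 45)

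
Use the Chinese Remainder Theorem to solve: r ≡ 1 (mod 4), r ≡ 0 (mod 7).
M = 4 × 7 = 28. M₁ = 7, y₁ ≡ 3 (mod 4). M₂ = 4, y₂ ≡ 2 (mod 7). r = 1×7×3 + 0×4×2 ≡ 21 (mod 28)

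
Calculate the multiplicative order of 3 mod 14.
Powers of 3 mod 14: 3^1≡3, 3^2≡9, 3^3≡13, 3^4≡11, 3^5≡5, 3^6≡1. Order = 6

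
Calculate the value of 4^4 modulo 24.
4^{4} = 256 ≡ 16 (mod 24)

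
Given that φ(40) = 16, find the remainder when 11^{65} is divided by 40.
By Euler: 11^{16} ≡ 1 (mod 40) since gcd(11, 40) = 1. 65 = 4×16 + 1. So 11^{65} ≡ 11^{1} ≡ 11 (mod 40)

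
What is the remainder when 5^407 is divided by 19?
Using Fermat: 5^{18} ≡ 1 (mod 19). 407 ≡ 11 (mod 18). So 5^{407} ≡ 5^{11} ≡ 6 (mod 19)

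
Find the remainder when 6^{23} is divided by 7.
By Fermat: 6^{6} ≡ 1 mod 7. 23 = 3×6 + 5. So 6^{23} ≡ 6^{5} ≡ 6 mod 7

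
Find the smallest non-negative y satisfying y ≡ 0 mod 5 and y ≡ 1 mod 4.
M = 5 × 4 = 20. M₁ = 4, y₁ ≡ 4 mod 5. M₂ = 5, y₂ ≡ 1 mod 4. y = 0×4×4 + 1×5×1 ≡ 5 mod 20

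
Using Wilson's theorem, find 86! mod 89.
(88)! = (86)! × (87) × (88) ≡ -1 mod 89. So (86)! ≡ -1 × [(88)(87)]^(-1) ≡ 44 mod 89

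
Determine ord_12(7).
Powers of 7 mod 12: 7^1≡7, 7^2≡1. ord_12(7) = 2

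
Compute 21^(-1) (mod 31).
Since 31 is prime, by Fermat 21^(-1) ≡ 21^{29} ≡ 3 (mod 31). Verify: 21 × 3 = 63 ≡ 1 (mod 31)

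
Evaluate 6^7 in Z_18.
By repeated squaring mod 18: 6^{1}≡6, 6^{2}≡0, 6^{4}≡0. Then 6^{7} = 6^{4+2+1} ≡ 0 × 0 × 6 ≡ 0 mod 18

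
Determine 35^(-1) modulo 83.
Since 83 is prime, by Fermat 35^(-1) ≡ 35^{81} ≡ 19 mod 83. Verify: 35 × 19 = 665 ≡ 1 mod 83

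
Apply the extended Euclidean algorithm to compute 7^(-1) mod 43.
Extended GCD: 7(-6) + 43(1) = 1. So 7^(-1) ≡ -6 ≡ 37 mod 43. Verify: 7 × 37 = 259 ≡ 1 mod 43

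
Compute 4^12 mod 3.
Using Fermat: 4^{2} ≡ 1 (mod 3). 12 ≡ 0 (mod 2). So 4^{12} ≡ 4^{0} ≡ 1 (mod 3)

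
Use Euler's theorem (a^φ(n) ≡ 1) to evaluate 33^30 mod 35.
By Euler: 33^{24} ≡ 1 mod 35 since gcd(33, 35) = 1. 30 = 1×24 + 6. So 33^{30} ≡ 33^{6} ≡ 29 mod 35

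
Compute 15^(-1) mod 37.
Since 37 is prime, by Fermat 15^(-1) ≡ 15^{35} ≡ 5 mod 37. Verify: 15 × 5 = 75 ≡ 1 mod 37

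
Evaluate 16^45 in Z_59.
By repeated squaring mod 59: 16^{1}≡16, 16^{2}≡20, 16^{4}≡46, 16^{8}≡51, 16^{16}≡5, 16^{32}≡25. Then 16^{45} = 16^{32+8+4+1} ≡ 25 × 51 × 46 × 16 ≡ 5 mod 59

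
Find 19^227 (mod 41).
Using Fermat: 19^{40} ≡ 1 (mod 41). 227 ≡ 27 (mod 40). So 19^{227} ≡ 19^{27} ≡ 11 (mod 41)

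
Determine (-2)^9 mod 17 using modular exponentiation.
By repeated squaring mod 17: (-2)^{1}≡15, (-2)^{2}≡4, (-2)^{4}≡16, (-2)^{8}≡1. Then (-2)^{9} = (-2)^{8+1} ≡ 1 × 15 ≡ 15 mod 17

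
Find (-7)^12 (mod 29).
By repeated squaring (mod 29): (-7)^{1}≡22, (-7)^{2}≡20, (-7)^{4}≡23, (-7)^{8}≡7. Then (-7)^{12} = (-7)^{8+4} ≡ 7 × 23 ≡ 16 (mod 29)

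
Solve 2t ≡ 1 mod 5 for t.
Since 5 is prime, by Fermat 2^(-1) ≡ 2^{3} ≡ 3 mod 5. Verify: 2 × 3 = 6 ≡ 1 mod 5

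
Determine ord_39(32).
Powers of 32 mod 39: 32^1≡32, 32^2≡10, 32^3≡8, 32^4≡22, 32^5≡2, 32^6≡25, 32^7≡20, 32^8≡16, 32^9≡5, 32^10≡4, 32^11≡11, 32^12≡1. Order = 12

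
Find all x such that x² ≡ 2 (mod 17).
The square roots of 2 mod 17 are 6 and 11. Verify: 6² = 36 ≡ 2 (mod 17)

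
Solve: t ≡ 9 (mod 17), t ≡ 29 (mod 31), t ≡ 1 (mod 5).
M = 17 × 31 × 5 = 2635. M₁ = 155, y₁ ≡ 9 (mod 17). M₂ = 85, y₂ ≡ 27 (mod 31). M₃ = 527, y₃ ≡ 3 (mod 5). t = 9×155×9 + 29×85×27 + 1×527×3 ≡ 1641 (mod 2635)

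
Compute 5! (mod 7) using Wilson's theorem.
(6)! = (5)! × (6) ≡ -1 (mod 7). So (5)! ≡ -1 × (6)^(-1) ≡ (-1)×(-1) = 1 (mod 7)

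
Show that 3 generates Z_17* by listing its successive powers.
3^1, 3^2, ..., 3^{16} mod 17: [3, 9, 10, 13, 5, 15, 11, 16, 14, 8, 7, 4, 12, 2, 6, 1]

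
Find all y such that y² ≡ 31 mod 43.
The square roots of 31 mod 43 are 17 and 26. Verify: 17² = 289 ≡ 31 mod 43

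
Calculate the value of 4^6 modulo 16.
By repeated squaring mod 16: 4^{1}≡4, 4^{2}≡0, 4^{4}≡0. Then 4^{6} = 4^{4+2} ≡ 0 × 0 ≡ 0 mod 16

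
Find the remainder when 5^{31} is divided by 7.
By Fermat: 5^{6} ≡ 1 mod 7. 31 = 5×6 + 1. So 5^{31} ≡ 5^{1} ≡ 5 mod 7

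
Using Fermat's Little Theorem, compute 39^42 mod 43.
By Fermat's Little Theorem, 39^{42} ≡ 1 mod 43 since 43 is prime and gcd(39, 43) = 1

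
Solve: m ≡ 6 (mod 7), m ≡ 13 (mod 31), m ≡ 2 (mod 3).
M = 7 × 31 × 3 = 651. M₁ = 93, y₁ ≡ 4 (mod 7). M₂ = 21, y₂ ≡ 3 (mod 31). M₃ = 217, y₃ ≡ 1 (mod 3). m = 6×93×4 + 13×21×3 + 2×217×1 ≡ 230 (mod 651)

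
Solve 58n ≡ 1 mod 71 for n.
Since 71 is prime, by Fermat 58^(-1) ≡ 58^{69} ≡ 60 mod 71. Verify: 58 × 60 = 3480 ≡ 1 mod 71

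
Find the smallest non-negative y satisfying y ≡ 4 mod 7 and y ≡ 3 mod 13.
M = 7 × 13 = 91. M₁ = 13, y₁ ≡ 6 mod 7. M₂ = 7, y₂ ≡ 2 mod 13. y = 4×13×6 + 3×7×2 ≡ 81 mod 91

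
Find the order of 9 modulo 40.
Powers of 9 mod 40: 9^1≡9, 9^2≡1. Order = 2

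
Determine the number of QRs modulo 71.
For prime 71, there are (p-1)/2 = (71-1)/2 = 35 quadratic residues (excluding 0).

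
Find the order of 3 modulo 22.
Powers of 3 mod 22: 3^1≡3, 3^2≡9, 3^3≡5, 3^4≡15, 3^5≡1. So the order of 3 is 5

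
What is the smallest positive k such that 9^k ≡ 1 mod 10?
Powers of 9 mod 10: 9^1≡9, 9^2≡1. So the order of 9 is 2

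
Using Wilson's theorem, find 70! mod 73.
(72)! = (70)! × (71) × (72) ≡ -1 (mod 73). So (70)! ≡ -1 × [(72)(71)]^(-1) ≡ 36 (mod 73)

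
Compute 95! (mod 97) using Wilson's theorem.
(96)! = (95)! × (96) ≡ -1 (mod 97). So (95)! ≡ -1 × (96)^(-1) ≡ (-1)×(-1) = 1 (mod 97)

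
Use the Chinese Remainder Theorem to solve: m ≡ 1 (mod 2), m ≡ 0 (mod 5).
M = 2 × 5 = 10. M₁ = 5, y₁ ≡ 1 (mod 2). M₂ = 2, y₂ ≡ 3 (mod 5). m = 1×5×1 + 0×2×3 ≡ 5 (mod 10)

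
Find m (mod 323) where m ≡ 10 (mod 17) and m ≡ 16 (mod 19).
M = 17 × 19 = 323. M₁ = 19, y₁ ≡ 9 (mod 17). M₂ = 17, y₂ ≡ 9 (mod 19). m = 10×19×9 + 16×17×9 ≡ 282 (mod 323)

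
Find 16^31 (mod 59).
By repeated squaring (mod 59): 16^{1}≡16, 16^{2}≡20, 16^{4}≡46, 16^{8}≡51, 16^{16}≡5. Then 16^{31} = 16^{16+8+4+2+1} ≡ 5 × 51 × 46 × 20 × 16 ≡ 20 (mod 59)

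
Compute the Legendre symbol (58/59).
(58/59) = 58^{29} mod 59 = -1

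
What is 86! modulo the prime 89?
(88)! = (86)! × (87) × (88) ≡ -1 (mod 89). So (86)! ≡ -1 × [(88)(87)]^(-1) ≡ 44 (mod 89)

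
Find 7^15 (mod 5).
Using Fermat: 7^{4} ≡ 1 (mod 5). 15 ≡ 3 (mod 4). So 7^{15} ≡ 7^{3} ≡ 3 (mod 5)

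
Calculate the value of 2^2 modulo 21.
2^{2} = 4 ≡ 4 (mod 21)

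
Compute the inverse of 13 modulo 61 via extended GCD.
Extended GCD: 13(-14) + 61(3) = 1. So 13^(-1) ≡ -14 ≡ 47 (mod 61). Verify: 13 × 47 = 611 ≡ 1 (mod 61)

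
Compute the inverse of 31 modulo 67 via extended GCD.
Extended GCD: 31(13) + 67(-6) = 1. So 31^(-1) ≡ 13 (mod 67). Verify: 31 × 13 = 403 ≡ 1 (mod 67)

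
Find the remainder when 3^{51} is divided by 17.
By Fermat: 3^{16} ≡ 1 mod 17. 51 = 3×16 + 3. So 3^{51} ≡ 3^{3} ≡ 10 mod 17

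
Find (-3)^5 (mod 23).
By repeated squaring (mod 23): (-3)^{1}≡20, (-3)^{2}≡9, (-3)^{4}≡12. Then (-3)^{5} = (-3)^{4+1} ≡ 12 × 20 ≡ 10 (mod 23)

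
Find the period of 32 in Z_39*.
Powers of 32 mod 39: 32^1≡32, 32^2≡10, 32^3≡8, 32^4≡22, 32^5≡2, 32^6≡25, 32^7≡20, 32^8≡16, 32^9≡5, 32^10≡4, 32^11≡11, 32^12≡1. Order = 12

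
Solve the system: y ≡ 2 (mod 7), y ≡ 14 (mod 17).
M = 7 × 17 = 119. M₁ = 17, y₁ ≡ 5 (mod 7). M₂ = 7, y₂ ≡ 5 (mod 17). y = 2×17×5 + 14×7×5 ≡ 65 (mod 119)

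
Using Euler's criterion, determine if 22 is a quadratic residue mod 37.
By Euler's criterion: 22^{18} ≡ 36 (mod 37). Since this equals -1 (≡ 36), 22 is not a QR.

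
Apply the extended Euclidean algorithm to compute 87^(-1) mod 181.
Extended GCD: 87(-52) + 181(25) = 1. So 87^(-1) ≡ -52 ≡ 129 (mod 181). Verify: 87 × 129 = 11223 ≡ 1 (mod 181)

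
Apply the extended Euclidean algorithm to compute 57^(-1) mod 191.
Extended GCD: 57(-67) + 191(20) = 1. So 57^(-1) ≡ -67 ≡ 124 mod 191. Verify: 57 × 124 = 7068 ≡ 1 mod 191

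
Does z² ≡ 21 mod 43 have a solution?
By Euler's criterion: 21^{21} ≡ 1 mod 43. Since this equals 1, 21 is a QR.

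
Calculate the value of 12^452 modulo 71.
Using Fermat: 12^{70} ≡ 1 (mod 71). 452 ≡ 32 (mod 70). So 12^{452} ≡ 12^{32} ≡ 3 (mod 71)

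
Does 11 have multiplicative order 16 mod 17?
Powers of 11 mod 17: 11^1≡11, 11^2≡2, 11^3≡5, 11^4≡4, 11^5≡10, 11^6≡8, 11^7≡3, 11^8≡16, 11^9≡6, 11^10≡15, 11^11≡12, 11^12≡13, 11^13≡7, 11^14≡9, 11^15≡14, 11^16≡1. First k with 11^k≡1 is k=16. Yes, ord_17(11) = 16.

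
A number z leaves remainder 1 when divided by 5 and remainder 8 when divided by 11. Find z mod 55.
M = 5 × 11 = 55. M₁ = 11, y₁ ≡ 1 mod 5. M₂ = 5, y₂ ≡ 9 mod 11. z = 1×11×1 + 8×5×9 ≡ 41 mod 55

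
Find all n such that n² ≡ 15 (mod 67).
The square roots of 15 mod 67 are 22 and 45. Verify: 22² = 484 ≡ 15 (mod 67)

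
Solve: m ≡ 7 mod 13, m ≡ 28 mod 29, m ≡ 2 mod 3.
M = 13 × 29 × 3 = 1131. M₁ = 87, y₁ ≡ 3 mod 13. M₂ = 39, y₂ ≡ 3 mod 29. M₃ = 377, y₃ ≡ 2 mod 3. m = 7×87×3 + 28×39×3 + 2×377×2 ≡ 956 mod 1131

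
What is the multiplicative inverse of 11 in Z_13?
Since 13 is prime, by Fermat 11^(-1) ≡ 11^{11} ≡ 6 mod 13. Verify: 11 × 6 = 66 ≡ 1 mod 13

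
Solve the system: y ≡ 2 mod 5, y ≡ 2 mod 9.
M = 5 × 9 = 45. M₁ = 9, y₁ ≡ 4 mod 5. M₂ = 5, y₂ ≡ 2 mod 9. y = 2×9×4 + 2×5×2 ≡ 2 mod 45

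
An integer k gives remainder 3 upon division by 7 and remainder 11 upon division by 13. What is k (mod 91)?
M = 7 × 13 = 91. M₁ = 13, y₁ ≡ 6 (mod 7). M₂ = 7, y₂ ≡ 2 (mod 13). k = 3×13×6 + 11×7×2 ≡ 24 (mod 91)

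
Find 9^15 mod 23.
By repeated squaring mod 23: 9^{1}≡9, 9^{2}≡12, 9^{4}≡6, 9^{8}≡13. Then 9^{15} = 9^{8+4+2+1} ≡ 13 × 6 × 12 × 9 ≡ 6 mod 23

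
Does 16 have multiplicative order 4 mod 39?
Powers of 16 mod 39: 16^1≡16, 16^2≡22, 16^3≡1. Already 16^3≡1, so the order is 3 < 4. No, the actual order is 3.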